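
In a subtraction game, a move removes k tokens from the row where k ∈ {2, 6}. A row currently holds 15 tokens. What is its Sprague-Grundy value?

1

Grundy values for subtraction set {2, 6}:
k:     0  1  2  3  4  5  6  7  8  9 10 11 12 13 14 15
g(k):  0  0  1  1  0  0  1  1  0  0  1  1  0  0  1  1
So g(15) = 1.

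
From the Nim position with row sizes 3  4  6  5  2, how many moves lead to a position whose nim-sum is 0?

Bitwise XOR of the heap sizes:
  011  (3)
  100  (4)
  110  (6)
  101  (5)
  010  (2)
  ---
  110  (6)
The overall nim-sum is X = 6. A row of size p has a winning move iff p XOR X < p (reduce it to p XOR X).
  3: 3 XOR 6 = 5 ≥ 3 — no move.
  4: 4 XOR 6 = 2 < 4 — winning move (to 2).
  6: 6 XOR 6 = 0 < 6 — winning move (to 0).
  5: 5 XOR 6 = 3 < 5 — winning move (to 3).
  2: 2 XOR 6 = 4 ≥ 2 — no move.
That gives 3 winning moves.

3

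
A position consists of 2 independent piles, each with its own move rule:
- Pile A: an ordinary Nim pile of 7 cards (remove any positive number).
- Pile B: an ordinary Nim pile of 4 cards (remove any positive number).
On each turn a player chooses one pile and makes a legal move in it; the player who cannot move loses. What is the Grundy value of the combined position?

Pile A is a plain Nim pile of size 7, so its Grundy value is 7.
Pile B is a plain Nim pile of size 4, so its Grundy value is 4.
The value of a disjunctive sum is the nim-sum of the parts.
Combined value = 7 ⊕ 4 = 3.

3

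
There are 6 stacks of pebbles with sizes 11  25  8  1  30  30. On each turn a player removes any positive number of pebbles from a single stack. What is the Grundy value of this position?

27

Nim-sum: 11 ⊕ 25 ⊕ 8 ⊕ 1 ⊕ 30 ⊕ 30 = 27.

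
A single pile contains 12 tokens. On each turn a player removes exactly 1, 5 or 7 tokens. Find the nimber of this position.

0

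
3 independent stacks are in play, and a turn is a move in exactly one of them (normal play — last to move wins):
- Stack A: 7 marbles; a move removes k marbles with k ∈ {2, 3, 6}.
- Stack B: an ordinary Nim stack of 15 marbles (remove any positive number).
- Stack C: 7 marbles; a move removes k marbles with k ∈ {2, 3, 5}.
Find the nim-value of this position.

14

Build the Grundy sequence for stack A with g(k) = mex{g(k−s) : s ∈ {2, 3, 6}, s ≤ k}:
k:     0  1  2  3  4  5  6  7
g(k):  0  0  1  1  2  0  3  1
So g(7) = 1.
Stack B is a plain Nim stack of size 15, so its Grundy value is 15.
Build the Grundy sequence for stack C with g(k) = mex{g(k−s) : s ∈ {2, 3, 5}, s ≤ k}:
k:     0  1  2  3  4  5  6  7
g(k):  0  0  1  1  2  2  3  0
So g(7) = 0.
By the Sprague-Grundy theorem, the Grundy value of a sum of independent games is the XOR of the component values.
Combined value = 1 ⊕ 15 ⊕ 0 = 14.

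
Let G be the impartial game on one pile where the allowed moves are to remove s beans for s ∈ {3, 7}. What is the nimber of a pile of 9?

1

Grundy values for subtraction set {3, 7}:
g(0) = mex{} = 0
g(1) = mex{} = 0
g(2) = mex{} = 0
g(3) = mex{0} = 1
g(4) = mex{0} = 1
g(5) = mex{0} = 1
g(6) = mex{1} = 0
g(7) = mex{0,1} = 2
g(8) = mex{0,1} = 2
g(9) = mex{0} = 1
So g(9) = 1.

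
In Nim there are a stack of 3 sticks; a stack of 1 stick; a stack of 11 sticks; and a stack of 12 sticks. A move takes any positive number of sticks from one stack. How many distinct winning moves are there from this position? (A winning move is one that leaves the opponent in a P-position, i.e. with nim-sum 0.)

1

Write each in binary and XOR column by column:
  0011  (3)
  0001  (1)
  1011  (11)
  1100  (12)
  ----
  0101  (5)
The overall nim-sum is X = 5. A stack of size p has a winning move iff p XOR X < p (reduce it to p XOR X).
  3: 3 XOR 5 = 6 ≥ 3 — no move.
  1: 1 XOR 5 = 4 ≥ 1 — no move.
  11: 11 XOR 5 = 14 ≥ 11 — no move.
  12: 12 XOR 5 = 9 < 12 — winning move (to 9).
That gives 1 winning move.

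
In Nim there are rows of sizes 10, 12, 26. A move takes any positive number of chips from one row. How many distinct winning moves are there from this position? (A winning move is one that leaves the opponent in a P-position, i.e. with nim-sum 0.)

Write each in binary and XOR column by column:
  01010  (10)
  01100  (12)
  11010  (26)
  -----
  11100  (28)
The overall nim-sum is X = 28. A row of size p has a winning move iff p XOR X < p (reduce it to p XOR X).
  10: 10 XOR 28 = 22 ≥ 10 — no move.
  12: 12 XOR 28 = 16 ≥ 12 — no move.
  26: 26 XOR 28 = 6 < 26 — winning move (to 6).
That gives 1 winning move.

1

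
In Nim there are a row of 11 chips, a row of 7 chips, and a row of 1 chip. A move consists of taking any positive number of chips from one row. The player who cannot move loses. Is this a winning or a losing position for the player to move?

Winning position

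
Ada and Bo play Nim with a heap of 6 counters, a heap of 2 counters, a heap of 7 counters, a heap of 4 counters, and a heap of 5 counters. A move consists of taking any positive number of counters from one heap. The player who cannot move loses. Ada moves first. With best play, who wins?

Ada wins

Nim-sum: 6 ⊕ 2 ⊕ 7 ⊕ 4 ⊕ 5 = 2.
The nim-sum is 2 ≠ 0, so this is an N-position: the player to move can win; Ada has a winning move.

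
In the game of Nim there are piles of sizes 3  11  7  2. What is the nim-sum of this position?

13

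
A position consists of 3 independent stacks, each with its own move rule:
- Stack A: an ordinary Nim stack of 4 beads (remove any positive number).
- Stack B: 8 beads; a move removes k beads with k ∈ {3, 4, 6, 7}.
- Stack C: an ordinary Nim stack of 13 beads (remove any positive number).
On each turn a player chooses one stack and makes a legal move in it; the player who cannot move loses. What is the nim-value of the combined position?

11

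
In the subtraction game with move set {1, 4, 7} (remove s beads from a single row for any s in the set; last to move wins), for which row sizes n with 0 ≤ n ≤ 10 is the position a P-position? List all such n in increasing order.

0, 2, 5, 8, 10

Compute g(0), g(1), … for moves {1, 4, 7}:
k:     0  1  2  3  4  5  6  7  8  9 10
g(k):  0  1  0  1  2  0  1  2  0  1  0
The P-positions (g = 0) in 0..10 are 0, 2, 5, 8, 10.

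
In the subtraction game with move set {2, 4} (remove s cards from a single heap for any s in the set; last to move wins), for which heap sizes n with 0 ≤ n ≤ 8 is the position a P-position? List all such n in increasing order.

0, 1, 6, 7

Grundy values for subtraction set {2, 4}:
k:     0  1  2  3  4  5  6  7  8
g(k):  0  0  1  1  2  2  0  0  1
The P-positions (g = 0) in 0..8 are 0, 1, 6, 7.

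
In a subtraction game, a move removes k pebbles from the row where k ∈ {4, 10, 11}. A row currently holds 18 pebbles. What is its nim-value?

2

Compute g(0), g(1), … for moves {4, 10, 11}:
k:     0  1  2  3  4  5  6  7  8  9 10 11 12 13 14 15 16 17 18
g(k):  0  0  0  0  1  1  1  1  0  0  2  2  1  1  3  0  0  0  2
So g(18) = 2.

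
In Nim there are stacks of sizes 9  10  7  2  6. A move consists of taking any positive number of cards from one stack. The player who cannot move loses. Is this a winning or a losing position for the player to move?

Nim-sum: 9 ⊕ 10 ⊕ 7 ⊕ 2 ⊕ 6 = 0.
The nim-sum is 0, so this is a P-position: the player to move is in a losing position under optimal play.

Losing position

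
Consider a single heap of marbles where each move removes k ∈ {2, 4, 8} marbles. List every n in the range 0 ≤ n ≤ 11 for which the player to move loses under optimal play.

Grundy values for subtraction set {2, 4, 8}:
g(0) = mex{} = 0
g(1) = mex{} = 0
g(2) = mex{0} = 1
g(3) = mex{0} = 1
g(4) = mex{0,1} = 2
g(5) = mex{0,1} = 2
g(6) = mex{1,2} = 0
g(7) = mex{1,2} = 0
g(8) = mex{0,2} = 1
g(9) = mex{0,2} = 1
g(10) = mex{0,1} = 2
g(11) = mex{0,1} = 2
The P-positions (g = 0) in 0..11 are 0, 1, 6, 7.

0, 1, 6, 7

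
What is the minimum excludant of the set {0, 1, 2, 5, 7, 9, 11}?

The values 0, 1, 2 are all present; 3 is the first non-negative integer missing from the set.

3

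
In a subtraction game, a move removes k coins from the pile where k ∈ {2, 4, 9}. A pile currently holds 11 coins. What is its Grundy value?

2

Build the Grundy sequence with g(k) = mex{g(k−s) : s ∈ {2, 4, 9}, s ≤ k}:
k:     0  1  2  3  4  5  6  7  8  9 10 11
g(k):  0  0  1  1  2  2  0  0  1  1  2  2
So g(11) = 2.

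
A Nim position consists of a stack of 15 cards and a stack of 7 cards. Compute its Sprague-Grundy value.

Compute the nim-sum pairwise:
15 ⊕ 7 = 8

8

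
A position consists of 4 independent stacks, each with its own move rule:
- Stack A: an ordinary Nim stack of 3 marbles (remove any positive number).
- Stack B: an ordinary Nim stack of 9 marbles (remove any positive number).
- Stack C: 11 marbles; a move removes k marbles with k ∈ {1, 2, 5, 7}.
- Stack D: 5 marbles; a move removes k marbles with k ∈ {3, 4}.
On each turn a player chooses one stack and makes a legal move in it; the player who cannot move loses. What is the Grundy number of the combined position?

Stack A is a plain Nim stack of size 3, so its Grundy value is 3.
Stack B is a plain Nim stack of size 9, so its Grundy value is 9.
For stack C, compute g(0), g(1), … with moves {1, 2, 5, 7}:
g(0) = mex{} = 0
g(1) = mex{0} = 1
g(2) = mex{0,1} = 2
g(3) = mex{1,2} = 0
g(4) = mex{0,2} = 1
g(5) = mex{0,1} = 2
g(6) = mex{1,2} = 0
g(7) = mex{0,2} = 1
g(8) = mex{0,1} = 2
g(9) = mex{1,2} = 0
g(10) = mex{0,2} = 1
g(11) = mex{0,1} = 2
So g(11) = 2.
Build the Grundy sequence for stack D with g(k) = mex{g(k−s) : s ∈ {3, 4}, s ≤ k}:
k:     0  1  2  3  4  5
g(k):  0  0  0  1  1  1
So g(5) = 1.
By the Sprague-Grundy theorem, the Grundy value of a sum of independent games is the XOR of the component values.
Combined value = 3 XOR 9 XOR 2 XOR 1 = 9.

9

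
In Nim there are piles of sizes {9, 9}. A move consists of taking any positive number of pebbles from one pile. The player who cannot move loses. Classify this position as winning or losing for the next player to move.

Bitwise XOR of the heap sizes:
  1001  (9)
  1001  (9)
  ----
  0000  (0)
The nim-sum is 0, so this is a P-position: the player to move is in a losing position under optimal play.

Losing position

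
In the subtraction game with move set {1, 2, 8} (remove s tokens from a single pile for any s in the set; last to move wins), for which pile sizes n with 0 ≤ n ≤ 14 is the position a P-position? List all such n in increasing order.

0, 3, 6, 9, 12

Compute g(0), g(1), … for moves {1, 2, 8}:
g(0) = mex{} = 0
g(1) = mex{0} = 1
g(2) = mex{0,1} = 2
g(3) = mex{1,2} = 0
g(4) = mex{0,2} = 1
g(5) = mex{0,1} = 2
g(6) = mex{1,2} = 0
g(7) = mex{0,2} = 1
g(8) = mex{0,1} = 2
g(9) = mex{1,2} = 0
g(10) = mex{0,2} = 1
g(11) = mex{0,1} = 2
g(12) = mex{1,2} = 0
g(13) = mex{0,2} = 1
g(14) = mex{0,1} = 2
The P-positions (g = 0) in 0..14 are 0, 3, 6, 9, 12.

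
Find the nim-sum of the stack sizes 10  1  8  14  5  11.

Bitwise XOR of the heap sizes:
  1010  (10)
  0001  (1)
  1000  (8)
  1110  (14)
  0101  (5)
  1011  (11)
  ----
  0011  (3)

3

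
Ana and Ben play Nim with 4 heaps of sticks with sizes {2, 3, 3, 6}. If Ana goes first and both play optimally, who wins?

Ana wins

Nim-sum: 2 ^ 3 ^ 3 ^ 6 = 4.
The nim-sum is 4 ≠ 0, so this is an N-position: the player to move can win; Ana has a winning move.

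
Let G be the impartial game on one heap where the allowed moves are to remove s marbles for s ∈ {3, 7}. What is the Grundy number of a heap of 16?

0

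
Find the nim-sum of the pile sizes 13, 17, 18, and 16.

In binary:
  01101  (13)
  10001  (17)
  10010  (18)
  10000  (16)
  -----
  11110  (30)

30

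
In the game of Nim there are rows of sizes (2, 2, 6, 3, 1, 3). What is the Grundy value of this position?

Nim-sum: 2 ⊕ 2 ⊕ 6 ⊕ 3 ⊕ 1 ⊕ 3 = 7.

7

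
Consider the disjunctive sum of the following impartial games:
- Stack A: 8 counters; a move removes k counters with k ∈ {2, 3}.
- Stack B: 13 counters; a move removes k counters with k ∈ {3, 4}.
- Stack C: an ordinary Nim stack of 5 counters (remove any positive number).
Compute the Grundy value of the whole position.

6

For stack A, compute g(0), g(1), … with moves {2, 3}:
g(0) = mex{} = 0
g(1) = mex{} = 0
g(2) = mex{0} = 1
g(3) = mex{0} = 1
g(4) = mex{0,1} = 2
g(5) = mex{1} = 0
g(6) = mex{1,2} = 0
g(7) = mex{0,2} = 1
g(8) = mex{0} = 1
So g(8) = 1.
For stack B, compute g(0), g(1), … with moves {3, 4}:
k:     0  1  2  3  4  5  6  7  8  9 10 11 12 13
g(k):  0  0  0  1  1  1  2  0  0  0  1  1  1  2
So g(13) = 2.
Stack C is a plain Nim stack of size 5, so its Grundy value is 5.
The value of a disjunctive sum is the nim-sum of the parts.
Combined value = 1 XOR 2 XOR 5 = 6.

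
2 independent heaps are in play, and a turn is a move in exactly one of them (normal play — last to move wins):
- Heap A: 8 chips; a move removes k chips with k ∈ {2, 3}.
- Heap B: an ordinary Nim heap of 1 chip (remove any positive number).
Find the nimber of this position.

0

Grundy values for heap A (subtraction set {2, 3}):
g(0) = mex{} = 0
g(1) = mex{} = 0
g(2) = mex{0} = 1
g(3) = mex{0} = 1
g(4) = mex{0,1} = 2
g(5) = mex{1} = 0
g(6) = mex{1,2} = 0
g(7) = mex{0,2} = 1
g(8) = mex{0} = 1
So g(8) = 1.
Heap B is a plain Nim heap of size 1, so its Grundy value is 1.
By the Sprague-Grundy theorem, the Grundy value of a sum of independent games is the XOR of the component values.
Combined value = 1 ⊕ 1 = 0.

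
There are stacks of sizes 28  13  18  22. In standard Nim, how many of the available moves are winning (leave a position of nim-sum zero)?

3

Write each in binary and XOR column by column:
  11100  (28)
  01101  (13)
  10010  (18)
  10110  (22)
  -----
  10101  (21)
The overall nim-sum is X = 21. A stack of size p has a winning move iff p XOR X < p (reduce it to p XOR X).
  28: 28 XOR 21 = 9 < 28 — winning move (to 9).
  13: 13 XOR 21 = 24 ≥ 13 — no move.
  18: 18 XOR 21 = 7 < 18 — winning move (to 7).
  22: 22 XOR 21 = 3 < 22 — winning move (to 3).
That gives 3 winning moves.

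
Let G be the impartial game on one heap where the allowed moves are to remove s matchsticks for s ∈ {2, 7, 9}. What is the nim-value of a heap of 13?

Build the Grundy sequence with g(k) = mex{g(k−s) : s ∈ {2, 7, 9}, s ≤ k}:
g(0) = mex{} = 0
g(1) = mex{} = 0
g(2) = mex{0} = 1
g(3) = mex{0} = 1
g(4) = mex{1} = 0
g(5) = mex{1} = 0
g(6) = mex{0} = 1
g(7) = mex{0} = 1
g(8) = mex{0,1} = 2
g(9) = mex{0,1} = 2
g(10) = mex{0,1,2} = 3
g(11) = mex{0,1,2} = 3
g(12) = mex{0,1,3} = 2
g(13) = mex{0,1,3} = 2
So g(13) = 2.

2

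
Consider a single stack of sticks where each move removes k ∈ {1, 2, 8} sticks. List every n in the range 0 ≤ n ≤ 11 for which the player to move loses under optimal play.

0, 3, 6, 9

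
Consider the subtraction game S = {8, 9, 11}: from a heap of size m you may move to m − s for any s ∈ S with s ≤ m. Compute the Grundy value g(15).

1

Grundy values for subtraction set {8, 9, 11}:
k:     0  1  2  3  4  5  6  7  8  9 10 11 12 13 14 15
g(k):  0  0  0  0  0  0  0  0  1  1  1  1  1  1  1  1
So g(15) = 1.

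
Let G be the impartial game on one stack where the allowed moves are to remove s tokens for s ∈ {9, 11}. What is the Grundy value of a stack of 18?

2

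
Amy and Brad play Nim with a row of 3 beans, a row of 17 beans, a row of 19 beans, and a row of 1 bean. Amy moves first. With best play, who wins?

Brad wins

Nim-sum: 3 XOR 17 XOR 19 XOR 1 = 0.
The nim-sum is 0, so this is a P-position: the player to move is in a losing position under optimal play; Amy is about to move from it and so loses — Brad wins.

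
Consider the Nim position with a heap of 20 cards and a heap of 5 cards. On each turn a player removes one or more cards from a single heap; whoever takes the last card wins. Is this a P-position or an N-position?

Nim-sum: 20 ^ 5 = 17.
The nim-sum is 17 ≠ 0, so this is an N-position: the player to move can win.

N-position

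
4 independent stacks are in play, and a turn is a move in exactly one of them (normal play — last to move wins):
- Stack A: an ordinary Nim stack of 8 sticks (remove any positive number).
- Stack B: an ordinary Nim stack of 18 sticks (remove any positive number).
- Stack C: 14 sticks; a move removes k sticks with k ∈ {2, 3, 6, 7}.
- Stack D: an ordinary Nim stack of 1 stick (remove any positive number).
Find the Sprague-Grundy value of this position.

27

Stack A is a plain Nim stack of size 8, so its Grundy value is 8.
Stack B is a plain Nim stack of size 18, so its Grundy value is 18.
Grundy values for stack C (subtraction set {2, 3, 6, 7}):
k:     0  1  2  3  4  5  6  7  8  9 10 11 12 13 14
g(k):  0  0  1  1  2  0  3  1  2  0  0  1  1  2  0
So g(14) = 0.
Stack D is a plain Nim stack of size 1, so its Grundy value is 1.
By the Sprague-Grundy theorem, the Grundy value of a sum of independent games is the XOR of the component values.
Combined value = 8 XOR 18 XOR 0 XOR 1 = 27.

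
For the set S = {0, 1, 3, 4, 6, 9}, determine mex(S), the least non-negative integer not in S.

2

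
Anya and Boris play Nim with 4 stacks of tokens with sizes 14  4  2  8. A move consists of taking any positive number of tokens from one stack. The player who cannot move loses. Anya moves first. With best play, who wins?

Boris wins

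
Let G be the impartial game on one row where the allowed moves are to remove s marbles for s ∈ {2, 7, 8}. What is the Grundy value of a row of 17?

Compute g(0), g(1), … for moves {2, 7, 8}:
k:     0  1  2  3  4  5  6  7  8  9 10 11 12 13 14 15 16 17
g(k):  0  0  1  1  0  0  1  1  2  2  0  3  1  2  0  0  1  1
So g(17) = 1.

1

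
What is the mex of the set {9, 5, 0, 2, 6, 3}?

1

0 is in the set but 1 is not, so the mex is 1.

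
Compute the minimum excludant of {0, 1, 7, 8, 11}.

2

The values 0, 1 are all present; 2 is the first non-negative integer missing from the set.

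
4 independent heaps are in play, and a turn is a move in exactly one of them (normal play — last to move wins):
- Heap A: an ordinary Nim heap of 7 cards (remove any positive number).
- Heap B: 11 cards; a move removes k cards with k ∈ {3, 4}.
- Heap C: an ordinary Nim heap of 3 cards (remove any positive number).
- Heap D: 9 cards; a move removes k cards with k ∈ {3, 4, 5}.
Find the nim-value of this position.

5

Heap A is a plain Nim heap of size 7, so its Grundy value is 7.
For heap B, compute g(0), g(1), … with moves {3, 4}:
g(0) = mex{} = 0
g(1) = mex{} = 0
g(2) = mex{} = 0
g(3) = mex{0} = 1
g(4) = mex{0} = 1
g(5) = mex{0} = 1
g(6) = mex{0,1} = 2
g(7) = mex{1} = 0
g(8) = mex{1} = 0
g(9) = mex{1,2} = 0
g(10) = mex{0,2} = 1
g(11) = mex{0} = 1
So g(11) = 1.
Heap C is a plain Nim heap of size 3, so its Grundy value is 3.
For heap D, compute g(0), g(1), … with moves {3, 4, 5}:
k:     0  1  2  3  4  5  6  7  8  9
g(k):  0  0  0  1  1  1  2  2  0  0
So g(9) = 0.
The value of a disjunctive sum is the nim-sum of the parts.
Combined value = 7 ⊕ 1 ⊕ 3 ⊕ 0 = 5.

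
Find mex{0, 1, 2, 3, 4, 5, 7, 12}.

6

The values 0, 1, 2, 3, 4, 5 are all present; 6 is the first non-negative integer missing from the set.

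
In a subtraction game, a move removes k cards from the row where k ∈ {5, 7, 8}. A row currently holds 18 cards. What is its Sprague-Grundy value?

1

Build the Grundy sequence with g(k) = mex{g(k−s) : s ∈ {5, 7, 8}, s ≤ k}:
k:     0  1  2  3  4  5  6  7  8  9 10 11 12 13 14 15 16 17 18
g(k):  0  0  0  0  0  1  1  1  1  1  2  2  2  0  0  0  0  0  1
So g(18) = 1.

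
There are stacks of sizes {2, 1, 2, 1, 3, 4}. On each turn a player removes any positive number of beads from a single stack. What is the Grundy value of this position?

7

Nim-sum: 2 ^ 1 ^ 2 ^ 1 ^ 3 ^ 4 = 7.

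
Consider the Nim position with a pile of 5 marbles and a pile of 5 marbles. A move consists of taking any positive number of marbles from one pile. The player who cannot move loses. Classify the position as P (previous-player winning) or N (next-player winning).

P-position

Nim-sum: 5 ^ 5 = 0.
The nim-sum is 0, so this is a P-position: the player to move is in a losing position under optimal play.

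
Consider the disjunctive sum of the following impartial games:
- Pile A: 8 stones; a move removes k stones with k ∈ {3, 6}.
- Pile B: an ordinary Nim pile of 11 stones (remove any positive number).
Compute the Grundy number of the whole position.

Build the Grundy sequence for pile A with g(k) = mex{g(k−s) : s ∈ {3, 6}, s ≤ k}:
k:     0  1  2  3  4  5  6  7  8
g(k):  0  0  0  1  1  1  2  2  2
So g(8) = 2.
Pile B is a plain Nim pile of size 11, so its Grundy value is 11.
The value of a disjunctive sum is the nim-sum of the parts.
Combined value = 2 XOR 11 = 9.

9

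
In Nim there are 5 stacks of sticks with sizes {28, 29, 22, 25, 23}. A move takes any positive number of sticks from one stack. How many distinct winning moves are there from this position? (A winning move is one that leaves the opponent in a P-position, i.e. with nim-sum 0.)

5

Compute the nim-sum pairwise:
28 ^ 29 = 1
1 ^ 22 = 23
23 ^ 25 = 14
14 ^ 23 = 25
The overall nim-sum is X = 25. A stack of size p has a winning move iff p XOR X < p (reduce it to p XOR X).
  28: 28 XOR 25 = 5 < 28 — winning move (to 5).
  29: 29 XOR 25 = 4 < 29 — winning move (to 4).
  22: 22 XOR 25 = 15 < 22 — winning move (to 15).
  25: 25 XOR 25 = 0 < 25 — winning move (to 0).
  23: 23 XOR 25 = 14 < 23 — winning move (to 14).
That gives 5 winning moves.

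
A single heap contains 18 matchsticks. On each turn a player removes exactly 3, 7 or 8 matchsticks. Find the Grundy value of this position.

2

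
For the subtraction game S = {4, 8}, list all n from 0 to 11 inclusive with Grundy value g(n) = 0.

0, 1, 2, 3

Build the Grundy sequence with g(k) = mex{g(k−s) : s ∈ {4, 8}, s ≤ k}:
g(0) = mex{} = 0
g(1) = mex{} = 0
g(2) = mex{} = 0
g(3) = mex{} = 0
g(4) = mex{0} = 1
g(5) = mex{0} = 1
g(6) = mex{0} = 1
g(7) = mex{0} = 1
g(8) = mex{0,1} = 2
g(9) = mex{0,1} = 2
g(10) = mex{0,1} = 2
g(11) = mex{0,1} = 2
The P-positions (g = 0) in 0..11 are 0, 1, 2, 3.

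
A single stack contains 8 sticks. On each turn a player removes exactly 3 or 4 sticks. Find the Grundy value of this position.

0

Compute g(0), g(1), … for moves {3, 4}:
g(0) = mex{} = 0
g(1) = mex{} = 0
g(2) = mex{} = 0
g(3) = mex{0} = 1
g(4) = mex{0} = 1
g(5) = mex{0} = 1
g(6) = mex{0,1} = 2
g(7) = mex{1} = 0
g(8) = mex{1} = 0
So g(8) = 0.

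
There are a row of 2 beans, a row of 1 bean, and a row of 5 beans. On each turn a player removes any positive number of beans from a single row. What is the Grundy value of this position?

6

Compute the nim-sum pairwise:
2 XOR 1 = 3
3 XOR 5 = 6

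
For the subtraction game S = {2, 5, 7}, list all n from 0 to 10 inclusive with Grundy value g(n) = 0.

0, 1, 4, 10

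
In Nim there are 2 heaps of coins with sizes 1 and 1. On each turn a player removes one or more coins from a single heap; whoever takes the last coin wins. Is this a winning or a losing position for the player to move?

Losing position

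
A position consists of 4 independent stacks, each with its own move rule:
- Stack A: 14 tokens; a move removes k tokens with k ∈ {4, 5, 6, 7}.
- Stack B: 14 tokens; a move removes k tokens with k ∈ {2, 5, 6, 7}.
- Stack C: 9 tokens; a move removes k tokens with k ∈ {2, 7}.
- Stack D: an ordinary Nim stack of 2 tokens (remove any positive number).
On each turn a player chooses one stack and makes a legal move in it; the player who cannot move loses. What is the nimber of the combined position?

Grundy values for stack A (subtraction set {4, 5, 6, 7}):
k:     0  1  2  3  4  5  6  7  8  9 10 11 12 13 14
g(k):  0  0  0  0  1  1  1  1  2  2  2  0  0  0  0
So g(14) = 0.
Grundy values for stack B (subtraction set {2, 5, 6, 7}):
g(0) = mex{} = 0
g(1) = mex{} = 0
g(2) = mex{0} = 1
g(3) = mex{0} = 1
g(4) = mex{1} = 0
g(5) = mex{0,1} = 2
g(6) = mex{0} = 1
g(7) = mex{0,1,2} = 3
g(8) = mex{0,1} = 2
g(9) = mex{0,1,3} = 2
g(10) = mex{0,1,2} = 3
g(11) = mex{0,1,2} = 3
g(12) = mex{1,2,3} = 0
g(13) = mex{1,2,3} = 0
g(14) = mex{0,2,3} = 1
So g(14) = 1.
For stack C, compute g(0), g(1), … with moves {2, 7}:
k:     0  1  2  3  4  5  6  7  8  9
g(k):  0  0  1  1  0  0  1  1  2  0
So g(9) = 0.
Stack D is a plain Nim stack of size 2, so its Grundy value is 2.
The value of a disjunctive sum is the nim-sum of the parts.
Combined value = 0 ⊕ 1 ⊕ 0 ⊕ 2 = 3.

3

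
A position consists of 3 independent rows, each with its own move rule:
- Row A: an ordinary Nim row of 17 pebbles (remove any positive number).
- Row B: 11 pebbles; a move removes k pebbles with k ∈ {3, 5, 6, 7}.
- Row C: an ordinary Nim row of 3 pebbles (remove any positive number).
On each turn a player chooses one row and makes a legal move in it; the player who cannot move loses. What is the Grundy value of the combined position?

Row A is a plain Nim row of size 17, so its Grundy value is 17.
Grundy values for row B (subtraction set {3, 5, 6, 7}):
g(0) = mex{} = 0
g(1) = mex{} = 0
g(2) = mex{} = 0
g(3) = mex{0} = 1
g(4) = mex{0} = 1
g(5) = mex{0} = 1
g(6) = mex{0,1} = 2
g(7) = mex{0,1} = 2
g(8) = mex{0,1} = 2
g(9) = mex{0,1,2} = 3
g(10) = mex{1,2} = 0
g(11) = mex{1,2} = 0
So g(11) = 0.
Row C is a plain Nim row of size 3, so its Grundy value is 3.
The value of a disjunctive sum is the nim-sum of the parts.
Combined value = 17 ⊕ 0 ⊕ 3 = 18.

18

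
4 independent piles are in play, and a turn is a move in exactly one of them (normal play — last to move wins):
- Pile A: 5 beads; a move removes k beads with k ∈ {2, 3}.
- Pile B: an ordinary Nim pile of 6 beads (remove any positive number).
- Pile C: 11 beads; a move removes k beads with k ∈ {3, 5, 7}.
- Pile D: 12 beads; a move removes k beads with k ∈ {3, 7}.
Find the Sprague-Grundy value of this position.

For pile A, compute g(0), g(1), … with moves {2, 3}:
k:     0  1  2  3  4  5
g(k):  0  0  1  1  2  0
So g(5) = 0.
Pile B is a plain Nim pile of size 6, so its Grundy value is 6.
For pile C, compute g(0), g(1), … with moves {3, 5, 7}:
k:     0  1  2  3  4  5  6  7  8  9 10 11
g(k):  0  0  0  1  1  1  2  2  2  3  0  0
So g(11) = 0.
Build the Grundy sequence for pile D with g(k) = mex{g(k−s) : s ∈ {3, 7}, s ≤ k}:
k:     0  1  2  3  4  5  6  7  8  9 10 11 12
g(k):  0  0  0  1  1  1  0  2  2  1  0  0  0
So g(12) = 0.
The value of a disjunctive sum is the nim-sum of the parts.
Combined value = 0 XOR 6 XOR 0 XOR 0 = 6.

6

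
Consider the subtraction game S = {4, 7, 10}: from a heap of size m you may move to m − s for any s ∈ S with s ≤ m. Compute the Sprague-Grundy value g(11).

2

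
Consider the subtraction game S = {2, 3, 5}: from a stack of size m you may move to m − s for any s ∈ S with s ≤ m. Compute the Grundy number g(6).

3

Compute g(0), g(1), … for moves {2, 3, 5}:
k:     0  1  2  3  4  5  6
g(k):  0  0  1  1  2  2  3
So g(6) = 3.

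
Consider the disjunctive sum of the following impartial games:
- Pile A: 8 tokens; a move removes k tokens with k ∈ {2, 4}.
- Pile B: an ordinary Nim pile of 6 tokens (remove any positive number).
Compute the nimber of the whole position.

7

Grundy values for pile A (subtraction set {2, 4}):
g(0) = mex{} = 0
g(1) = mex{} = 0
g(2) = mex{0} = 1
g(3) = mex{0} = 1
g(4) = mex{0,1} = 2
g(5) = mex{0,1} = 2
g(6) = mex{1,2} = 0
g(7) = mex{1,2} = 0
g(8) = mex{0,2} = 1
So g(8) = 1.
Pile B is a plain Nim pile of size 6, so its Grundy value is 6.
By the Sprague-Grundy theorem, the Grundy value of a sum of independent games is the XOR of the component values.
Combined value = 1 ⊕ 6 = 7.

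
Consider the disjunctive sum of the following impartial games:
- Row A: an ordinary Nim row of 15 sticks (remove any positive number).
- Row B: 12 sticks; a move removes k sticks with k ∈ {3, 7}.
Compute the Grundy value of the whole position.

Row A is a plain Nim row of size 15, so its Grundy value is 15.
For row B, compute g(0), g(1), … with moves {3, 7}:
k:     0  1  2  3  4  5  6  7  8  9 10 11 12
g(k):  0  0  0  1  1  1  0  2  2  1  0  0  0
So g(12) = 0.
By the Sprague-Grundy theorem, the Grundy value of a sum of independent games is the XOR of the component values.
Combined value = 15 XOR 0 = 15.

15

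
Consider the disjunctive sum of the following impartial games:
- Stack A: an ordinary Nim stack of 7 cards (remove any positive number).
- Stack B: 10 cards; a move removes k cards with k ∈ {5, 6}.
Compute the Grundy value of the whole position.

Stack A is a plain Nim stack of size 7, so its Grundy value is 7.
Build the Grundy sequence for stack B with g(k) = mex{g(k−s) : s ∈ {5, 6}, s ≤ k}:
g(0) = mex{} = 0
g(1) = mex{} = 0
g(2) = mex{} = 0
g(3) = mex{} = 0
g(4) = mex{} = 0
g(5) = mex{0} = 1
g(6) = mex{0} = 1
g(7) = mex{0} = 1
g(8) = mex{0} = 1
g(9) = mex{0} = 1
g(10) = mex{0,1} = 2
So g(10) = 2.
By the Sprague-Grundy theorem, the Grundy value of a sum of independent games is the XOR of the component values.
Combined value = 7 ⊕ 2 = 5.

5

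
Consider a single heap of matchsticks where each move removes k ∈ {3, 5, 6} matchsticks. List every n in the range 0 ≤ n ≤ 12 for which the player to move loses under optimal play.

0, 1, 2, 9, 10, 11

Compute g(0), g(1), … for moves {3, 5, 6}:
g(0) = mex{} = 0
g(1) = mex{} = 0
g(2) = mex{} = 0
g(3) = mex{0} = 1
g(4) = mex{0} = 1
g(5) = mex{0} = 1
g(6) = mex{0,1} = 2
g(7) = mex{0,1} = 2
g(8) = mex{0,1} = 2
g(9) = mex{1,2} = 0
g(10) = mex{1,2} = 0
g(11) = mex{1,2} = 0
g(12) = mex{0,2} = 1
The P-positions (g = 0) in 0..12 are 0, 1, 2, 9, 10, 11.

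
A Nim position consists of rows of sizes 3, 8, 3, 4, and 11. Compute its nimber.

Compute the nim-sum pairwise:
3 ^ 8 = 11
11 ^ 3 = 8
8 ^ 4 = 12
12 ^ 11 = 7

7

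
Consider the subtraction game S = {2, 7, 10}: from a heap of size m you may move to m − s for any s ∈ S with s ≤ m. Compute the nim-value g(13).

0

Build the Grundy sequence with g(k) = mex{g(k−s) : s ∈ {2, 7, 10}, s ≤ k}:
k:     0  1  2  3  4  5  6  7  8  9 10 11 12 13
g(k):  0  0  1  1  0  0  1  1  2  0  3  1  2  0
So g(13) = 0.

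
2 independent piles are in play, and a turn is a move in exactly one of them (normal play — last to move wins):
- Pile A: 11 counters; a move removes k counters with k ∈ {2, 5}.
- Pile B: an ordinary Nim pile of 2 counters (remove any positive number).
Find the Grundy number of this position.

2

For pile A, compute g(0), g(1), … with moves {2, 5}:
k:     0  1  2  3  4  5  6  7  8  9 10 11
g(k):  0  0  1  1  0  2  1  0  0  1  1  0
So g(11) = 0.
Pile B is a plain Nim pile of size 2, so its Grundy value is 2.
The value of a disjunctive sum is the nim-sum of the parts.
Combined value = 0 XOR 2 = 2.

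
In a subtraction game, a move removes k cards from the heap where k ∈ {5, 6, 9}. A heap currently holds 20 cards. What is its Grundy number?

1

Build the Grundy sequence with g(k) = mex{g(k−s) : s ∈ {5, 6, 9}, s ≤ k}:
k:     0  1  2  3  4  5  6  7  8  9 10 11 12 13 14 15 16 17 18 19 20
g(k):  0  0  0  0  0  1  1  1  1  1  2  2  2  2  0  0  0  0  0  1  1
So g(20) = 1.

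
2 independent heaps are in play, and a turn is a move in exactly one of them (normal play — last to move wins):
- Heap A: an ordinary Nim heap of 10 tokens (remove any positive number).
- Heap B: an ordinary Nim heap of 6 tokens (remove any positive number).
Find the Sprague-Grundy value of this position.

12

Heap A is a plain Nim heap of size 10, so its Grundy value is 10.
Heap B is a plain Nim heap of size 6, so its Grundy value is 6.
By the Sprague-Grundy theorem, the Grundy value of a sum of independent games is the XOR of the component values.
Combined value = 10 ⊕ 6 = 12.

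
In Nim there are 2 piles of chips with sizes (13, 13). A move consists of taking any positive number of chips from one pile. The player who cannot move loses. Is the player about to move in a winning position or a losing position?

Losing position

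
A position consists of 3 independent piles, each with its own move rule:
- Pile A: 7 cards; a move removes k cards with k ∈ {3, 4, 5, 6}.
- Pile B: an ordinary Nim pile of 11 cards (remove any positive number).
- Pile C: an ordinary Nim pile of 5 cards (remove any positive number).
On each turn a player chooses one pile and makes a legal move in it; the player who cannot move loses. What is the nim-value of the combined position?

12

Grundy values for pile A (subtraction set {3, 4, 5, 6}):
k:     0  1  2  3  4  5  6  7
g(k):  0  0  0  1  1  1  2  2
So g(7) = 2.
Pile B is a plain Nim pile of size 11, so its Grundy value is 11.
Pile C is a plain Nim pile of size 5, so its Grundy value is 5.
By the Sprague-Grundy theorem, the Grundy value of a sum of independent games is the XOR of the component values.
Combined value = 2 XOR 11 XOR 5 = 12.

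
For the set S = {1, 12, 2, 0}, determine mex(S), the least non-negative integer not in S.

3

The values 0, 1, 2 are all present; 3 is the first non-negative integer missing from the set.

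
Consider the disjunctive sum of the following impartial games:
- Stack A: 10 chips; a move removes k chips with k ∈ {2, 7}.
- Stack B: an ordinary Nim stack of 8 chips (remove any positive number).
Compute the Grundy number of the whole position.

8

For stack A, compute g(0), g(1), … with moves {2, 7}:
k:     0  1  2  3  4  5  6  7  8  9 10
g(k):  0  0  1  1  0  0  1  1  2  0  0
So g(10) = 0.
Stack B is a plain Nim stack of size 8, so its Grundy value is 8.
The value of a disjunctive sum is the nim-sum of the parts.
Combined value = 0 XOR 8 = 8.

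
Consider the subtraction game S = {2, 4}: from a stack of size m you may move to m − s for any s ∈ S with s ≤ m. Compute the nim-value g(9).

Compute g(0), g(1), … for moves {2, 4}:
g(0) = mex{} = 0
g(1) = mex{} = 0
g(2) = mex{0} = 1
g(3) = mex{0} = 1
g(4) = mex{0,1} = 2
g(5) = mex{0,1} = 2
g(6) = mex{1,2} = 0
g(7) = mex{1,2} = 0
g(8) = mex{0,2} = 1
g(9) = mex{0,2} = 1
So g(9) = 1.

1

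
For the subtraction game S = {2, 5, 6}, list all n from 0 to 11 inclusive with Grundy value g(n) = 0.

0, 1, 4, 8, 11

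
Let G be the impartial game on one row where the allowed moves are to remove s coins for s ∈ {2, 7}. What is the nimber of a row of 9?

0

Build the Grundy sequence with g(k) = mex{g(k−s) : s ∈ {2, 7}, s ≤ k}:
g(0) = mex{} = 0
g(1) = mex{} = 0
g(2) = mex{0} = 1
g(3) = mex{0} = 1
g(4) = mex{1} = 0
g(5) = mex{1} = 0
g(6) = mex{0} = 1
g(7) = mex{0} = 1
g(8) = mex{0,1} = 2
g(9) = mex{1} = 0
So g(9) = 0.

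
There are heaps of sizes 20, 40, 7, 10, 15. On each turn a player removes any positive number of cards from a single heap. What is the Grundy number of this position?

Compute the nim-sum pairwise:
20 ⊕ 40 = 60
60 ⊕ 7 = 59
59 ⊕ 10 = 49
49 ⊕ 15 = 62

62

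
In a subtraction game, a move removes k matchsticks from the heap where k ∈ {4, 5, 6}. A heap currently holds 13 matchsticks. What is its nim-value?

0

Compute g(0), g(1), … for moves {4, 5, 6}:
k:     0  1  2  3  4  5  6  7  8  9 10 11 12 13
g(k):  0  0  0  0  1  1  1  1  2  2  0  0  0  0
So g(13) = 0.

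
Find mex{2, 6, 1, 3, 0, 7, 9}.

4

The values 0, 1, 2, 3 are all present; 4 is the first non-negative integer missing from the set.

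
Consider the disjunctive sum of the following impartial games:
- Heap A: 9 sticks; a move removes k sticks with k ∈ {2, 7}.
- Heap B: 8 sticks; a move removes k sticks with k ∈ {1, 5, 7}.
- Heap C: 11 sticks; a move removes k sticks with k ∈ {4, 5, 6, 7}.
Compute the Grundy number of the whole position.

0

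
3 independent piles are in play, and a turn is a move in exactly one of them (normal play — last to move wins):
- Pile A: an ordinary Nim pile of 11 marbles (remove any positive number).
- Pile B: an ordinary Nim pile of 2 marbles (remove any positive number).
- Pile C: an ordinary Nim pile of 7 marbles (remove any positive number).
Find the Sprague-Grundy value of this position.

14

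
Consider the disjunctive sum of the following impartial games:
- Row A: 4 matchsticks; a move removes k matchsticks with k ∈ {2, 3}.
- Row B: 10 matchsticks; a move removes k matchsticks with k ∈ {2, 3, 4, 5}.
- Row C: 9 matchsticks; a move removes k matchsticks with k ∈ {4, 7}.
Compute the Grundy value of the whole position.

Grundy values for row A (subtraction set {2, 3}):
g(0) = mex{} = 0
g(1) = mex{} = 0
g(2) = mex{0} = 1
g(3) = mex{0} = 1
g(4) = mex{0,1} = 2
So g(4) = 2.
Build the Grundy sequence for row B with g(k) = mex{g(k−s) : s ∈ {2, 3, 4, 5}, s ≤ k}:
k:     0  1  2  3  4  5  6  7  8  9 10
g(k):  0  0  1  1  2  2  3  0  0  1  1
So g(10) = 1.
Build the Grundy sequence for row C with g(k) = mex{g(k−s) : s ∈ {4, 7}, s ≤ k}:
g(0) = mex{} = 0
g(1) = mex{} = 0
g(2) = mex{} = 0
g(3) = mex{} = 0
g(4) = mex{0} = 1
g(5) = mex{0} = 1
g(6) = mex{0} = 1
g(7) = mex{0} = 1
g(8) = mex{0,1} = 2
g(9) = mex{0,1} = 2
So g(9) = 2.
By the Sprague-Grundy theorem, the Grundy value of a sum of independent games is the XOR of the component values.
Combined value = 2 XOR 1 XOR 2 = 1.

1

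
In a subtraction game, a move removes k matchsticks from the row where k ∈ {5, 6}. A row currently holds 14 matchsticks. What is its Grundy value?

Compute g(0), g(1), … for moves {5, 6}:
k:     0  1  2  3  4  5  6  7  8  9 10 11 12 13 14
g(k):  0  0  0  0  0  1  1  1  1  1  2  0  0  0  0
So g(14) = 0.

0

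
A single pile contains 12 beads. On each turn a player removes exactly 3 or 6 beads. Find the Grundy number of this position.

1

Compute g(0), g(1), … for moves {3, 6}:
k:     0  1  2  3  4  5  6  7  8  9 10 11 12
g(k):  0  0  0  1  1  1  2  2  2  0  0  0  1
So g(12) = 1.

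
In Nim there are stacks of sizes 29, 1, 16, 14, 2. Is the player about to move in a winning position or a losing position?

Losing position

In binary:
  11101  (29)
  00001  (1)
  10000  (16)
  01110  (14)
  00010  (2)
  -----
  00000  (0)
The nim-sum is 0, so this is a P-position: the player to move is in a losing position under optimal play.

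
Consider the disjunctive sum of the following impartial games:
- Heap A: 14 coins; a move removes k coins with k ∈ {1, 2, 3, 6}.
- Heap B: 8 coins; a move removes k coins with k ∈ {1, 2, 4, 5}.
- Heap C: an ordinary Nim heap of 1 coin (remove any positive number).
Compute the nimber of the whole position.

For heap A, compute g(0), g(1), … with moves {1, 2, 3, 6}:
k:     0  1  2  3  4  5  6  7  8  9 10 11 12 13 14
g(k):  0  1  2  3  0  1  2  3  0  1  2  3  0  1  2
So g(14) = 2.
Grundy values for heap B (subtraction set {1, 2, 4, 5}):
k:     0  1  2  3  4  5  6  7  8
g(k):  0  1  2  0  1  2  0  1  2
So g(8) = 2.
Heap C is a plain Nim heap of size 1, so its Grundy value is 1.
The value of a disjunctive sum is the nim-sum of the parts.
Combined value = 2 XOR 2 XOR 1 = 1.

1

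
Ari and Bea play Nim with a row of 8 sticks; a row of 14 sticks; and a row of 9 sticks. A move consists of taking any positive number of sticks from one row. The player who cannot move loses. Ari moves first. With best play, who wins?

Ari wins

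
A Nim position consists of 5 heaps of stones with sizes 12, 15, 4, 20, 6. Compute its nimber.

Compute the nim-sum pairwise:
12 XOR 15 = 3
3 XOR 4 = 7
7 XOR 20 = 19
19 XOR 6 = 21

21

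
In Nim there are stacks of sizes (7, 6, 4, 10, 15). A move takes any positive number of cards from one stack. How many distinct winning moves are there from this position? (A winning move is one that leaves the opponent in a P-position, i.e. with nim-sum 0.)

0

In binary:
  0111  (7)
  0110  (6)
  0100  (4)
  1010  (10)
  1111  (15)
  ----
  0000  (0)
The nim-sum is already 0, so every move leaves a nonzero nim-sum — there are no winning moves.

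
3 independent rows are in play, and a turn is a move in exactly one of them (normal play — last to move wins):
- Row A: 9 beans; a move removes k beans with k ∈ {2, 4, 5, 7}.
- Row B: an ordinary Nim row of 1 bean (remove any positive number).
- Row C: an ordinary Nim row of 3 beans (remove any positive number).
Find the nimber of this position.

For row A, compute g(0), g(1), … with moves {2, 4, 5, 7}:
k:     0  1  2  3  4  5  6  7  8  9
g(k):  0  0  1  1  2  2  3  3  4  0
So g(9) = 0.
Row B is a plain Nim row of size 1, so its Grundy value is 1.
Row C is a plain Nim row of size 3, so its Grundy value is 3.
By the Sprague-Grundy theorem, the Grundy value of a sum of independent games is the XOR of the component values.
Combined value = 0 XOR 1 XOR 3 = 2.

2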